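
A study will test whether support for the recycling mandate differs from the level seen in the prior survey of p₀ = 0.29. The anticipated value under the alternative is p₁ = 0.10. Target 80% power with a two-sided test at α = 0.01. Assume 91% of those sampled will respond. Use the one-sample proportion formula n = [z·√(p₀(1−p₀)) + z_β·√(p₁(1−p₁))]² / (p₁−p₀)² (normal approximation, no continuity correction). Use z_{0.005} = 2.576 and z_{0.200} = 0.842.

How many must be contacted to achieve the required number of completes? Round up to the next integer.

n = [z_{α/2}·√(p₀q₀) + z_β·√(p₁q₁)]² / (p₁ − p₀)²
  = [2.576·√(0.29·0.71) + 0.842·√(0.10·0.90)]² / (-0.19)²
  = [2.576·0.4538 + 0.842·0.3000]² / 0.0361
  = [1.4215]² / 0.0361
  = 55.97
Adjust for 91% response: 55.97 / 0.91 = 61.51.
Round up → n = 62.

n = 62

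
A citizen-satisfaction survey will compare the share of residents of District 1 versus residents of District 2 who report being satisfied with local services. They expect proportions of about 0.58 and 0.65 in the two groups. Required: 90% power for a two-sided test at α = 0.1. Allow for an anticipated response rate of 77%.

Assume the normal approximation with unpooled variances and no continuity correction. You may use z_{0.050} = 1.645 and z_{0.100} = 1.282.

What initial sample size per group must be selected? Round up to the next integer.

n = (z_{α/2} + z_β)² · [p₁(1−p₁) + p₂(1−p₂)] / (p₁ − p₂)²
  = (1.645 + 1.282)² · (0.58·0.42 + 0.65·0.35) / (-0.07)²
  = (2.927)² · (0.2436 + 0.2275) / 0.0049
  = 8.5673 · 0.4711 / 0.0049
  = 823.69
Adjust for 77% response: 823.69 / 0.77 = 1069.72.
Round up → n = 1070 per group.

n = 1070 per group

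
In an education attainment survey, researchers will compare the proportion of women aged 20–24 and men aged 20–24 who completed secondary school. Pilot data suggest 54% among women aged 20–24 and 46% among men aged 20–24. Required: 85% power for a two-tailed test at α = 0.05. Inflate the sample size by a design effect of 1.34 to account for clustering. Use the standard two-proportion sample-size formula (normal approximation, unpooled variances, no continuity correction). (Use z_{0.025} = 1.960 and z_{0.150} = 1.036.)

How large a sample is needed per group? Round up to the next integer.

n = (z_{α/2} + z_β)² · [p₁(1−p₁) + p₂(1−p₂)] / (p₁ − p₂)²
  = (1.960 + 1.036)² · (0.54·0.46 + 0.46·0.54) / (0.08)²
  = (2.996)² · (0.2484 + 0.2484) / 0.0064
  = 8.9760 · 0.4968 / 0.0064
  = 696.76
Design effect: 1.34 × 696.76 = 933.66.
Round up → n = 934 per group.

n = 934 per group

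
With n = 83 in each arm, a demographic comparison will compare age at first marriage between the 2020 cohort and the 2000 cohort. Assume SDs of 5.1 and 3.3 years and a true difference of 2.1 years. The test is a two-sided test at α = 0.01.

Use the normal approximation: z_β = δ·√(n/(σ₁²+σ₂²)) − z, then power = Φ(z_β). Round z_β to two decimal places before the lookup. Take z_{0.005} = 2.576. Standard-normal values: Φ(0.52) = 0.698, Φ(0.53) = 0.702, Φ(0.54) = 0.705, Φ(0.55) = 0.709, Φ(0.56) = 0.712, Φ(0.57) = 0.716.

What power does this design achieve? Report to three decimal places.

z_β = δ·√(n/(σ₁²+σ₂²)) − z_{α/2}
    = 2.1 · √(83/36.9) − 2.576
    = 2.1 · 1.49977 − 2.576
    = 3.1495 − 2.576 = 0.5735 → 0.57
Power = Φ(0.57) = 0.716.

Power ≈ 0.716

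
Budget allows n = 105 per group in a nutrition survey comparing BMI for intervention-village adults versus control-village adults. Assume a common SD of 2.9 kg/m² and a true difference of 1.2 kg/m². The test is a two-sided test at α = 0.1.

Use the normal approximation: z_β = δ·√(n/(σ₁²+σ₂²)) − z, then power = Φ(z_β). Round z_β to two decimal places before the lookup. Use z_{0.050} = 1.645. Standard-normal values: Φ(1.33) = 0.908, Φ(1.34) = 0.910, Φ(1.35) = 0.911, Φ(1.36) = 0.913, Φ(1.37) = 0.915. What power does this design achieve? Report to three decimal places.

z_β = δ·√(n/(σ₁²+σ₂²)) − z_{α/2}
    = 1.2 · √(105/16.82) − 1.645
    = 1.2 · 2.49851 − 1.645
    = 2.9982 − 1.645 = 1.3532 → 1.35
Power = Φ(1.35) = 0.911.

Power ≈ 0.911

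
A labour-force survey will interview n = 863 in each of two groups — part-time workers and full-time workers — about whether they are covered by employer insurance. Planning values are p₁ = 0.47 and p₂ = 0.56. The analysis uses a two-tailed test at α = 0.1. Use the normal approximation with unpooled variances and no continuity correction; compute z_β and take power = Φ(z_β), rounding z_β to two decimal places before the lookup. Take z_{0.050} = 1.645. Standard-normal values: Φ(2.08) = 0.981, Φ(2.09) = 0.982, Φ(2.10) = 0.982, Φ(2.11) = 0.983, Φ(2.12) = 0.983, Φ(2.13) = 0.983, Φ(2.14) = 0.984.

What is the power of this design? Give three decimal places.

z_β = |p₁−p₂|·√(n/[p₁q₁+p₂q₂]) − z_{α/2}
    = 0.09 · √(863/0.4955) − 1.645
    = 0.09 · 41.7334 − 1.645
    = 3.7560 − 1.645 = 2.1110 → 2.11
Power = Φ(2.11) = 0.983.

Power ≈ 0.983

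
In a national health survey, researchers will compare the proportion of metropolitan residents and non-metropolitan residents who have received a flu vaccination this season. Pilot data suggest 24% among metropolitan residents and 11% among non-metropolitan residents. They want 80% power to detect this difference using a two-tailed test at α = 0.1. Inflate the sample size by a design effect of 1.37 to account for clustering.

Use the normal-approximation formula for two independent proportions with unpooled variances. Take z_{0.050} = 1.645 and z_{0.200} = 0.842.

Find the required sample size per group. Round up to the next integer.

n = (z_{α/2} + z_β)² · [p₁(1−p₁) + p₂(1−p₂)] / (p₁ − p₂)²
  = (1.645 + 0.842)² · (0.24·0.76 + 0.11·0.89) / (0.13)²
  = (2.487)² · (0.1824 + 0.0979) / 0.0169
  = 6.1852 · 0.2803 / 0.0169
  = 102.59
Design effect: 1.37 × 102.59 = 140.54.
Round up → n = 141 per group.

n = 141 per group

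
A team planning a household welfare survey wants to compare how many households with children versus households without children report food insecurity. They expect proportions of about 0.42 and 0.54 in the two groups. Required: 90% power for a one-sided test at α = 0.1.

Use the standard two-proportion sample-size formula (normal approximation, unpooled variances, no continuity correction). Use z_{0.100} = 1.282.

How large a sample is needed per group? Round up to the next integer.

n = (z_α + z_β)² · [p₁(1−p₁) + p₂(1−p₂)] / (p₁ − p₂)²
  = (1.282 + 1.282)² · (0.42·0.58 + 0.54·0.46) / (-0.12)²
  = (2.564)² · (0.2436 + 0.2484) / 0.0144
  = 6.5741 · 0.4920 / 0.0144
  = 224.61
Round up → n = 225 per group.

n = 225 per group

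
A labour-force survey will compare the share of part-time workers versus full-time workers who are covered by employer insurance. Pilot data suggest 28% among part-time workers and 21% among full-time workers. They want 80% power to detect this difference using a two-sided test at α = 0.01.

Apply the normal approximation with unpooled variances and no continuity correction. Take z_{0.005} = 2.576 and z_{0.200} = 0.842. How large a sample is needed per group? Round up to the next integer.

n = 877 per group

n = (z_{α/2} + z_β)² · [p₁(1−p₁) + p₂(1−p₂)] / (p₁ − p₂)²
  = (2.576 + 0.842)² · (0.28·0.72 + 0.21·0.79) / (0.07)²
  = (3.418)² · (0.2016 + 0.1659) / 0.0049
  = 11.6827 · 0.3675 / 0.0049
  = 876.20
Round up → n = 877 per group.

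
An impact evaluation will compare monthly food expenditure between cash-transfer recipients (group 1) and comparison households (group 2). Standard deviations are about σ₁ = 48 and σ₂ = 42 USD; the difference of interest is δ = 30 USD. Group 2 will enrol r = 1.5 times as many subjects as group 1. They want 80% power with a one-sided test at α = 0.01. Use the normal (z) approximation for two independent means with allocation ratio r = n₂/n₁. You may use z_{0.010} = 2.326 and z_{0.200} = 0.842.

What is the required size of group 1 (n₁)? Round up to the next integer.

n₁ = 39

n₁ = (z_α + z_β)² · (σ₁² + σ₂²/r) / δ²
   = (2.326 + 0.842)² · (48² + 42²/1.5) / 30²
   = 10.0362 · (2304 + 1176) / 900
   = 10.0362 · 3480 / 900
   = 38.81
Round up → n₁ = 39; n₂ = r·n₁ = 1.5 × 39 = 59.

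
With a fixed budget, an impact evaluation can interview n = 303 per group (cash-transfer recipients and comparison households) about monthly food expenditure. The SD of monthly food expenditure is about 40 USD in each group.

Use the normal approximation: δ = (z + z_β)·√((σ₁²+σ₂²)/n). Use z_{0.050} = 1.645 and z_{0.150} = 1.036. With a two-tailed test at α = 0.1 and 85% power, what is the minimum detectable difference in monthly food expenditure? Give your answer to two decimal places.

δ = (z_{α/2} + z_β) · √((σ₁²+σ₂²)/n)
  = (1.645 + 1.036) · √(3200/303)
  = 2.681 · √10.5611
  = 2.681 · 3.2498
  = 8.7127

Minimum detectable difference ≈ 8.71 USD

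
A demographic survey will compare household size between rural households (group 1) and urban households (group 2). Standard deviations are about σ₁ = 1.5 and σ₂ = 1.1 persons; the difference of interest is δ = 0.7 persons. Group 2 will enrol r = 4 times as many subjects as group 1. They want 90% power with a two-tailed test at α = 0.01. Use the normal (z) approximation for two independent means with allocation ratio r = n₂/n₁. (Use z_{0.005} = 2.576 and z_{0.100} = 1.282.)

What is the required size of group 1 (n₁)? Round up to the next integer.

n₁ = 78

n₁ = (z_{α/2} + z_β)² · (σ₁² + σ₂²/r) / δ²
   = (2.576 + 1.282)² · (1.5² + 1.1²/4) / 0.7²
   = 14.8842 · (2.25 + 0.3025) / 0.49
   = 14.8842 · 2.5525 / 0.49
   = 77.53
Round up → n₁ = 78; n₂ = r·n₁ = 4 × 78 = 312.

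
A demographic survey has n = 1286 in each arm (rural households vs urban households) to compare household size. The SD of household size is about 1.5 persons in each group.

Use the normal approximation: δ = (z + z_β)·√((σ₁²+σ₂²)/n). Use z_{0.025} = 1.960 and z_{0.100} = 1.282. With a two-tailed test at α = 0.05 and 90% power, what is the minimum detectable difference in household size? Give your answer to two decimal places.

Minimum detectable difference ≈ 0.19 persons

δ = (z_{α/2} + z_β) · √((σ₁²+σ₂²)/n)
  = (1.960 + 1.282) · √(4.5/1286)
  = 3.242 · √0.0035
  = 3.242 · 0.0592
  = 0.1918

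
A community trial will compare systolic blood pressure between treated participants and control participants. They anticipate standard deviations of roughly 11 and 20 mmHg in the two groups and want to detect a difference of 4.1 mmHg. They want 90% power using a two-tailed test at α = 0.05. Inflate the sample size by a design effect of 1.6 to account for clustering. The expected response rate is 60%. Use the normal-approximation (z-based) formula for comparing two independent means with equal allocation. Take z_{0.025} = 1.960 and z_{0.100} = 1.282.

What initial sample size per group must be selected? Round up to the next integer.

n = (z_{α/2} + z_β)² · (σ₁² + σ₂²) / δ²
  = (1.960 + 1.282)² · (11² + 20² = 521) / 4.1²
  = 10.5106 · 521 / 16.81
  = 325.76
Design effect: 1.6 × 325.76 = 521.21.
Adjust for 60% response: 521.21 / 0.60 = 868.69.
Round up → n = 869 per group.

n = 869 per group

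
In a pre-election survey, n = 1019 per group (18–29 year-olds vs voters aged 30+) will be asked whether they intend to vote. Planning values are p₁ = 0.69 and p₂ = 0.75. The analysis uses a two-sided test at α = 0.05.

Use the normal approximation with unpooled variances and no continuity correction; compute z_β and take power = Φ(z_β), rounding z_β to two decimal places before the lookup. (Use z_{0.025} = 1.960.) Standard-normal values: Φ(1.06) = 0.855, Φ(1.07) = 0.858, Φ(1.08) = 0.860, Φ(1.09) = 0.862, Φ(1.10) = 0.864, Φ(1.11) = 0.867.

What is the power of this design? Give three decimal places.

Power ≈ 0.855

z_β = |p₁−p₂|·√(n/[p₁q₁+p₂q₂]) − z_{α/2}
    = 0.06 · √(1019/0.4014) − 1.960
    = 0.06 · 50.3847 − 1.960
    = 3.0231 − 1.960 = 1.0631 → 1.06
Power = Φ(1.06) = 0.855.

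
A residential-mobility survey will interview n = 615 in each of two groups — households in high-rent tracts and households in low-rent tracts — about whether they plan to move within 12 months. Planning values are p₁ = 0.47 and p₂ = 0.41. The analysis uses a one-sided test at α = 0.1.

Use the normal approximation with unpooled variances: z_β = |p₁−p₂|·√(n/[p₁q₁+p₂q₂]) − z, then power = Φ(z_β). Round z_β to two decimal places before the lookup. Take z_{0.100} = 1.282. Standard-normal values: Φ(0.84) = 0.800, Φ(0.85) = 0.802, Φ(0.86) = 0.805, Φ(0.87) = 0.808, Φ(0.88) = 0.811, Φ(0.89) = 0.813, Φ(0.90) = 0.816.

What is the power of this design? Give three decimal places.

Power ≈ 0.800

z_β = |p₁−p₂|·√(n/[p₁q₁+p₂q₂]) − z_α
    = 0.06 · √(615/0.4910) − 1.282
    = 0.06 · 35.3913 − 1.282
    = 2.1235 − 1.282 = 0.8415 → 0.84
Power = Φ(0.84) = 0.800.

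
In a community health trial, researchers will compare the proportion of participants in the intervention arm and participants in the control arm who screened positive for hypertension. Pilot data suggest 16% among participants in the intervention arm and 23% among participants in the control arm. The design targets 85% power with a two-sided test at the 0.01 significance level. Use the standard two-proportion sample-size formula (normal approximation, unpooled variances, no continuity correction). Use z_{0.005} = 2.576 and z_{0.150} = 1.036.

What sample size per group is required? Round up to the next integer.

n = (z_{α/2} + z_β)² · [p₁(1−p₁) + p₂(1−p₂)] / (p₁ − p₂)²
  = (2.576 + 1.036)² · (0.16·0.84 + 0.23·0.77) / (-0.07)²
  = (3.612)² · (0.1344 + 0.1771) / 0.0049
  = 13.0465 · 0.3115 / 0.0049
  = 829.39
Round up → n = 830 per group.

n = 830 per group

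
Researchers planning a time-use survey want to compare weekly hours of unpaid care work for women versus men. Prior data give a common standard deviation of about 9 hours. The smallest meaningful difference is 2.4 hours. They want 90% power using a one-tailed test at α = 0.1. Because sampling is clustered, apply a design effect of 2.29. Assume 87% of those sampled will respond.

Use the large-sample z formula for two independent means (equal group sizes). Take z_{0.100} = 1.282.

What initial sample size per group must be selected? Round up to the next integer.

n = (z_α + z_β)² · (σ₁² + σ₂²) / δ²
  = (1.282 + 1.282)² · (2·9² = 162) / 2.4²
  = 6.5741 · 162 / 5.76
  = 184.90
Design effect: 2.29 × 184.90 = 423.41.
Adjust for 87% response: 423.41 / 0.87 = 486.68.
Round up → n = 487 per group.

n = 487 per group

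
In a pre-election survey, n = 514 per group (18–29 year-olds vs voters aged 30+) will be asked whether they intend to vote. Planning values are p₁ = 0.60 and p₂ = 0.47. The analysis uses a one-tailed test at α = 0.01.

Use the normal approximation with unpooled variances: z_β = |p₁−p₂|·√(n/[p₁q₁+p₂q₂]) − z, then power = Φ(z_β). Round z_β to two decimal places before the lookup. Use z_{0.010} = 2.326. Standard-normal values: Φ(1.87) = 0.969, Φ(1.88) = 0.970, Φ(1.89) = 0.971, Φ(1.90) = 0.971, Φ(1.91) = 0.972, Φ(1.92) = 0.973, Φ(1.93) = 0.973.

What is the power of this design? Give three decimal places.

Power ≈ 0.971

z_β = |p₁−p₂|·√(n/[p₁q₁+p₂q₂]) − z_α
    = 0.13 · √(514/0.4891) − 2.326
    = 0.13 · 32.4177 − 2.326
    = 4.2143 − 2.326 = 1.8883 → 1.89
Power = Φ(1.89) = 0.971.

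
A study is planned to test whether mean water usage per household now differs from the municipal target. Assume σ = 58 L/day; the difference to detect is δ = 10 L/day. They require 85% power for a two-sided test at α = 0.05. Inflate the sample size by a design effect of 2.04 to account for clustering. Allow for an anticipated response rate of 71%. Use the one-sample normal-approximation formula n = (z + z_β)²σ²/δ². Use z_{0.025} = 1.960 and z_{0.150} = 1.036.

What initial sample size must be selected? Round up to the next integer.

n = 868

n = (z_{α/2} + z_β)² · σ² / δ²
  = (1.960 + 1.036)² · 58² / 10²
  = 8.9760 · 3364 / 100
  = 301.95
Design effect: 2.04 × 301.95 = 615.98.
Adjust for 71% response: 615.98 / 0.71 = 867.58.
Round up → n = 868.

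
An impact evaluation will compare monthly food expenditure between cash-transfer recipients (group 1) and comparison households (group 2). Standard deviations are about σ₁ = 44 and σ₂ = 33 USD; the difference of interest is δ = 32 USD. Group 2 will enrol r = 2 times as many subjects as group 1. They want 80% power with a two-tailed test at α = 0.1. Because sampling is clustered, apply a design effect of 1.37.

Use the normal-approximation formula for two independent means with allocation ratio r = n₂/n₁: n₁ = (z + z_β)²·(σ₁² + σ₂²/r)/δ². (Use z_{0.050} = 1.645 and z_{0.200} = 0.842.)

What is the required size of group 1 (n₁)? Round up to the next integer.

n₁ = (z_{α/2} + z_β)² · (σ₁² + σ₂²/r) / δ²
   = (1.645 + 0.842)² · (44² + 33²/2) / 32²
   = 6.1852 · (1936 + 544.5) / 1024
   = 6.1852 · 2480.5 / 1024
   = 14.98
Design effect: 1.37 × 14.98 = 20.53.
Round up → n₁ = 21; n₂ = r·n₁ = 2 × 21 = 42.

n₁ = 21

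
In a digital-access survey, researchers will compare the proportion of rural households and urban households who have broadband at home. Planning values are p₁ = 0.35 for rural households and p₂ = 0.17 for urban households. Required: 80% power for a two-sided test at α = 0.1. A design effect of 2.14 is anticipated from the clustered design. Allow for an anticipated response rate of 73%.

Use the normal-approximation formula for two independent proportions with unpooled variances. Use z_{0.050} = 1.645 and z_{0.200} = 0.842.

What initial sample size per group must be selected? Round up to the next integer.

n = 207 per group

n = (z_{α/2} + z_β)² · [p₁(1−p₁) + p₂(1−p₂)] / (p₁ − p₂)²
  = (1.645 + 0.842)² · (0.35·0.65 + 0.17·0.83) / (0.18)²
  = (2.487)² · (0.2275 + 0.1411) / 0.0324
  = 6.1852 · 0.3686 / 0.0324
  = 70.37
Design effect: 2.14 × 70.37 = 150.58.
Adjust for 73% response: 150.58 / 0.73 = 206.28.
Round up → n = 207 per group.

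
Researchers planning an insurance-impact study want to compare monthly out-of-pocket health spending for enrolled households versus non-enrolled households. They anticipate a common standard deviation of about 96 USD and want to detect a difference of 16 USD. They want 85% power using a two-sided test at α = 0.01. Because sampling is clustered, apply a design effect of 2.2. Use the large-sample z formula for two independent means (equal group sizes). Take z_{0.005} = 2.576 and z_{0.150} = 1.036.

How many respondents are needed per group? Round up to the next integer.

n = (z_{α/2} + z_β)² · (σ₁² + σ₂²) / δ²
  = (2.576 + 1.036)² · (2·96² = 18432) / 16²
  = 13.0465 · 18432 / 256
  = 939.35
Design effect: 2.2 × 939.35 = 2066.57.
Round up → n = 2067 per group.

n = 2067 per group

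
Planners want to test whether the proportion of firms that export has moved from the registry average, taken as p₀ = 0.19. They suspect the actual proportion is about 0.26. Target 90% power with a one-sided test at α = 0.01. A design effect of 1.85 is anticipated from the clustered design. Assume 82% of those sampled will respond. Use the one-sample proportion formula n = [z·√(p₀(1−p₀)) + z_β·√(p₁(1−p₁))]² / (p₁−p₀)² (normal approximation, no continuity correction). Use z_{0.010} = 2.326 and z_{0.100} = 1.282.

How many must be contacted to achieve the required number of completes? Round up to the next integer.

n = 1002

n = [z_α·√(p₀q₀) + z_β·√(p₁q₁)]² / (p₁ − p₀)²
  = [2.326·√(0.19·0.81) + 1.282·√(0.26·0.74)]² / (0.07)²
  = [2.326·0.3923 + 1.282·0.4386]² / 0.0049
  = [1.4748]² / 0.0049
  = 443.90
Design effect: 1.85 × 443.90 = 821.21.
Adjust for 82% response: 821.21 / 0.82 = 1001.48.
Round up → n = 1002.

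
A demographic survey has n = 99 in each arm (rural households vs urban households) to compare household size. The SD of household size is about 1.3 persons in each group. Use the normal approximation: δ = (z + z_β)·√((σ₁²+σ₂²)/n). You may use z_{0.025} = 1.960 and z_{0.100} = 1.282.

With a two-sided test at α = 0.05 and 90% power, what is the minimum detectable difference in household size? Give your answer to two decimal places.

δ = (z_{α/2} + z_β) · √((σ₁²+σ₂²)/n)
  = (1.960 + 1.282) · √(3.38/99)
  = 3.242 · √0.03414
  = 3.242 · 0.1848
  = 0.5990

Minimum detectable difference ≈ 0.60 persons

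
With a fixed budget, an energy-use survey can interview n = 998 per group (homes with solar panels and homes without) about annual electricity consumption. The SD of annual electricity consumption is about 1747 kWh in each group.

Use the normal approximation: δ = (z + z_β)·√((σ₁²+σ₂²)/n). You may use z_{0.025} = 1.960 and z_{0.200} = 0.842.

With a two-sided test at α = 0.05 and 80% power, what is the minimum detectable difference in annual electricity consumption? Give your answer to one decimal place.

δ = (z_{α/2} + z_β) · √((σ₁²+σ₂²)/n)
  = (1.960 + 0.842) · √(6104018/998)
  = 2.802 · √6116.3
  = 2.802 · 78.2065
  = 219.1345

Minimum detectable difference ≈ 219.1 kWh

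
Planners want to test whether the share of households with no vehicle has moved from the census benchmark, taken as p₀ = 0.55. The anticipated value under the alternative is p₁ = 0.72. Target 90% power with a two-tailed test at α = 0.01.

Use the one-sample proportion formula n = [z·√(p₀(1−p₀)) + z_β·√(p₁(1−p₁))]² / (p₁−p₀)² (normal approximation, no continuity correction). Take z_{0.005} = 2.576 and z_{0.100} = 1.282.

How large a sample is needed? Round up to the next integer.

n = 120

n = [z_{α/2}·√(p₀q₀) + z_β·√(p₁q₁)]² / (p₁ − p₀)²
  = [2.576·√(0.55·0.45) + 1.282·√(0.72·0.28)]² / (0.17)²
  = [2.576·0.4975 + 1.282·0.4490]² / 0.0289
  = [1.8572]² / 0.0289
  = 119.34
Round up → n = 120.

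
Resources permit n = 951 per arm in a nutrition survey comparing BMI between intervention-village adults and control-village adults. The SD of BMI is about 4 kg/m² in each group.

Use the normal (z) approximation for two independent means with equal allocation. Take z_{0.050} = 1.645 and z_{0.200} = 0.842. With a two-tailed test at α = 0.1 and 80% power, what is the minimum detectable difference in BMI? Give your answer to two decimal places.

Minimum detectable difference ≈ 0.46 kg/m²

δ = (z_{α/2} + z_β) · √((σ₁²+σ₂²)/n)
  = (1.645 + 0.842) · √(32/951)
  = 2.487 · √0.03365
  = 2.487 · 0.1834
  = 0.4562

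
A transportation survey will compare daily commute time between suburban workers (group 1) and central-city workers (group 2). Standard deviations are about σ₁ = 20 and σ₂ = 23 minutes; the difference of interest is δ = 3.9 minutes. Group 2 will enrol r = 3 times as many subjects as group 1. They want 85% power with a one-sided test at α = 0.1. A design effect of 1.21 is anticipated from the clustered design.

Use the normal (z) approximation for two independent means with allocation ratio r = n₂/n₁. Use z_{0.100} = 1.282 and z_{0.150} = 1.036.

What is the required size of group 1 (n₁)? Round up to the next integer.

n₁ = (z_α + z_β)² · (σ₁² + σ₂²/r) / δ²
   = (1.282 + 1.036)² · (20² + 23²/3) / 3.9²
   = 5.3731 · (400 + 176.3333) / 15.21
   = 5.3731 · 576.3333 / 15.21
   = 203.60
Design effect: 1.21 × 203.60 = 246.35.
Round up → n₁ = 247; n₂ = r·n₁ = 3 × 247 = 741.

n₁ = 247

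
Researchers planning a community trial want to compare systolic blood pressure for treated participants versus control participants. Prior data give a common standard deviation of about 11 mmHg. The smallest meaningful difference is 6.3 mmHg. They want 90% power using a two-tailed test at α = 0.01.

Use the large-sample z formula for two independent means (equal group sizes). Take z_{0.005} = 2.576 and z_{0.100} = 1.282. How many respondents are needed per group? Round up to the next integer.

n = (z_{α/2} + z_β)² · (σ₁² + σ₂²) / δ²
  = (2.576 + 1.282)² · (2·11² = 242) / 6.3²
  = 14.8842 · 242 / 39.69
  = 90.75
Round up → n = 91 per group.

n = 91 per group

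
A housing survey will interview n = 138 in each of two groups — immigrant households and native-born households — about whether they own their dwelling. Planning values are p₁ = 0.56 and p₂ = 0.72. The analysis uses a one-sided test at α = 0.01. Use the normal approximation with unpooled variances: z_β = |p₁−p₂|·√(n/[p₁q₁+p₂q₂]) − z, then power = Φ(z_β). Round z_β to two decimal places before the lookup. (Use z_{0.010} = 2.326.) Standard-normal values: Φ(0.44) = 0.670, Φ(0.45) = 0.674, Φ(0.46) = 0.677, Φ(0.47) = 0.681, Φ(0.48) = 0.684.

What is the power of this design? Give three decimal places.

z_β = |p₁−p₂|·√(n/[p₁q₁+p₂q₂]) − z_α
    = 0.16 · √(138/0.4480) − 2.326
    = 0.16 · 17.5509 − 2.326
    = 2.8082 − 2.326 = 0.4822 → 0.48
Power = Φ(0.48) = 0.684.

Power ≈ 0.684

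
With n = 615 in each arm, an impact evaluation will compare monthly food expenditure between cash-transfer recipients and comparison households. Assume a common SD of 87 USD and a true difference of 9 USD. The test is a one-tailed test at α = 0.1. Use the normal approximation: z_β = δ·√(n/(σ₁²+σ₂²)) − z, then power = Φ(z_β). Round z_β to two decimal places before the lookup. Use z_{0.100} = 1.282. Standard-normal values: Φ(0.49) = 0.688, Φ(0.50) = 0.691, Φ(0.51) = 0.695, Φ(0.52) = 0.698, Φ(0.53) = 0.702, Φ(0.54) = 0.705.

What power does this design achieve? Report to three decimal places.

Power ≈ 0.702

z_β = δ·√(n/(σ₁²+σ₂²)) − z_α
    = 9 · √(615/15138) − 1.282
    = 9 · 0.20156 − 1.282
    = 1.8140 − 1.282 = 0.5320 → 0.53
Power = Φ(0.53) = 0.702.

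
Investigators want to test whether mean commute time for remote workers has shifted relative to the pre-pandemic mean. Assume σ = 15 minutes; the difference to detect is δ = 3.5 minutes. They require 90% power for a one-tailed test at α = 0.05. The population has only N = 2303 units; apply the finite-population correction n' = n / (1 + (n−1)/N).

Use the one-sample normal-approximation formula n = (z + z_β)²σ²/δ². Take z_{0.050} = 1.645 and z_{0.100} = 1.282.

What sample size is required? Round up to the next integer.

n = (z_α + z_β)² · σ² / δ²
  = (1.645 + 1.282)² · 15² / 3.5²
  = 8.5673 · 225 / 12.25
  = 157.36
Finite-population correction (N = 2303): 157.36 / (1 + (157.36 − 1)/2303) = 147.35.
Round up → n = 148.

n = 148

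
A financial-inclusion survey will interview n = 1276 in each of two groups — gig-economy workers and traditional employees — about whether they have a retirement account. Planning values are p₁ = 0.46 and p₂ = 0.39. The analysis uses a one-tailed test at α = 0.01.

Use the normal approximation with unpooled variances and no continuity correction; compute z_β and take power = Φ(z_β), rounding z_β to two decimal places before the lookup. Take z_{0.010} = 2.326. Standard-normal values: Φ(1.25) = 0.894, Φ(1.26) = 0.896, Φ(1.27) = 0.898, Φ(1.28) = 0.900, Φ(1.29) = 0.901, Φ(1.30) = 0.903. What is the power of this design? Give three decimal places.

z_β = |p₁−p₂|·√(n/[p₁q₁+p₂q₂]) − z_α
    = 0.07 · √(1276/0.4863) − 2.326
    = 0.07 · 51.2240 − 2.326
    = 3.5857 − 2.326 = 1.2597 → 1.26
Power = Φ(1.26) = 0.896.

Power ≈ 0.896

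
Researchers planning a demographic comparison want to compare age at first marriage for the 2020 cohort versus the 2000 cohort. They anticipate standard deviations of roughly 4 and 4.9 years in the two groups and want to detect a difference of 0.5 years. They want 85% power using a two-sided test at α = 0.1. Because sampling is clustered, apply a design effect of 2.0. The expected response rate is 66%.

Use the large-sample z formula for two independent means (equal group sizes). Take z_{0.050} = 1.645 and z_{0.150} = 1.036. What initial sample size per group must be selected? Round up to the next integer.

n = (z_{α/2} + z_β)² · (σ₁² + σ₂²) / δ²
  = (1.645 + 1.036)² · (4² + 4.9² = 40.01) / 0.5²
  = 7.1878 · 40.01 / 0.25
  = 1150.33
Design effect: 2.0 × 1150.33 = 2300.66.
Adjust for 66% response: 2300.66 / 0.66 = 3485.85.
Round up → n = 3486 per group.

n = 3486 per group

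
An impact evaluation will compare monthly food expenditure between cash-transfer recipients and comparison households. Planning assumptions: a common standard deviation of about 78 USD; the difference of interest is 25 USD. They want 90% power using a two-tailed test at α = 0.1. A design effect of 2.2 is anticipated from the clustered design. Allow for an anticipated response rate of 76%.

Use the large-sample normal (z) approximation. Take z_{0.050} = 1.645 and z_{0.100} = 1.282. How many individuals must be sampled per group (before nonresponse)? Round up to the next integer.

n = 483 per group

n = (z_{α/2} + z_β)² · (σ₁² + σ₂²) / δ²
  = (1.645 + 1.282)² · (2·78² = 12168) / 25²
  = 8.5673 · 12168 / 625
  = 166.80
Design effect: 2.2 × 166.80 = 366.95.
Adjust for 76% response: 366.95 / 0.76 = 482.83.
Round up → n = 483 per group.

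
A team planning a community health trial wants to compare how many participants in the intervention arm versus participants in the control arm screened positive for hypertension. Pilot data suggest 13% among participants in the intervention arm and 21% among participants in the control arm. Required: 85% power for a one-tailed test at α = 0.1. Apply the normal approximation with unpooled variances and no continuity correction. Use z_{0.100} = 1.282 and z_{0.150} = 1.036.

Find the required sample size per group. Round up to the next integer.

n = 235 per group

n = (z_α + z_β)² · [p₁(1−p₁) + p₂(1−p₂)] / (p₁ − p₂)²
  = (1.282 + 1.036)² · (0.13·0.87 + 0.21·0.79) / (-0.08)²
  = (2.318)² · (0.1131 + 0.1659) / 0.0064
  = 5.3731 · 0.2790 / 0.0064
  = 234.23
Round up → n = 235 per group.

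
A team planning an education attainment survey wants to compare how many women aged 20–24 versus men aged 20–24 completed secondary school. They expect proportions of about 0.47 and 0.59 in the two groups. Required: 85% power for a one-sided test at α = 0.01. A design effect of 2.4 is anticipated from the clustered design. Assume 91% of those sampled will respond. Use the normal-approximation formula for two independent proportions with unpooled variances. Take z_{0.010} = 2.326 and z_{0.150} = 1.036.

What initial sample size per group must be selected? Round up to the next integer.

n = 1017 per group

n = (z_α + z_β)² · [p₁(1−p₁) + p₂(1−p₂)] / (p₁ − p₂)²
  = (2.326 + 1.036)² · (0.47·0.53 + 0.59·0.41) / (-0.12)²
  = (3.362)² · (0.2491 + 0.2419) / 0.0144
  = 11.3030 · 0.4910 / 0.0144
  = 385.40
Design effect: 2.4 × 385.40 = 924.97.
Adjust for 91% response: 924.97 / 0.91 = 1016.45.
Round up → n = 1017 per group.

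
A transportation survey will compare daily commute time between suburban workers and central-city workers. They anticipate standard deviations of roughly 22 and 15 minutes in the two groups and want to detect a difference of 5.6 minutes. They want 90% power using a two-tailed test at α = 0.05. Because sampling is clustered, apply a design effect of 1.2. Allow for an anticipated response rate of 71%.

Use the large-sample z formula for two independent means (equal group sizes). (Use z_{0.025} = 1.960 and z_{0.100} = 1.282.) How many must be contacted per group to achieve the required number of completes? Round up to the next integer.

n = 402 per group

n = (z_{α/2} + z_β)² · (σ₁² + σ₂²) / δ²
  = (1.960 + 1.282)² · (22² + 15² = 709) / 5.6²
  = 10.5106 · 709 / 31.36
  = 237.63
Design effect: 1.2 × 237.63 = 285.15.
Adjust for 71% response: 285.15 / 0.71 = 401.62.
Round up → n = 402 per group.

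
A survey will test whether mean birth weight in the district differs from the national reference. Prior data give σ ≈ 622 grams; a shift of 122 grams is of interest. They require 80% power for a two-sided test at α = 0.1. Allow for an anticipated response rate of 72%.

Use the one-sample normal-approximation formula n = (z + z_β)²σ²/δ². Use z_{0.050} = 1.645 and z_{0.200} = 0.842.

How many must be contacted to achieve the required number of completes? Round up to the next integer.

n = 224

n = (z_{α/2} + z_β)² · σ² / δ²
  = (1.645 + 0.842)² · 622² / 122²
  = 6.1852 · 386884 / 14884
  = 160.77
Adjust for 72% response: 160.77 / 0.72 = 223.30.
Round up → n = 224.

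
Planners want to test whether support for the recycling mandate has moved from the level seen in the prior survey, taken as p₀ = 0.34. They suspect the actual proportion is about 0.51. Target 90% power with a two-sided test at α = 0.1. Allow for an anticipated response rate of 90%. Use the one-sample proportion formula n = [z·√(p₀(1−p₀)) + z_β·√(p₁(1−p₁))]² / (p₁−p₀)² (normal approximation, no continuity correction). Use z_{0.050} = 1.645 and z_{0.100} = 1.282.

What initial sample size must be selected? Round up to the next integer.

n = [z_{α/2}·√(p₀q₀) + z_β·√(p₁q₁)]² / (p₁ − p₀)²
  = [1.645·√(0.34·0.66) + 1.282·√(0.51·0.49)]² / (0.17)²
  = [1.645·0.4737 + 1.282·0.4999]² / 0.0289
  = [1.4201]² / 0.0289
  = 69.78
Adjust for 90% response: 69.78 / 0.90 = 77.54.
Round up → n = 78.

n = 78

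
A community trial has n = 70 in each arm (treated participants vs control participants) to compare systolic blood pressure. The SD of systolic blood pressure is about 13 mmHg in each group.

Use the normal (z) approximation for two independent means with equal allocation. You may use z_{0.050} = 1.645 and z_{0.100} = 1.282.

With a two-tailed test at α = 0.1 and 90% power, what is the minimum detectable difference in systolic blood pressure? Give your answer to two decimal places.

Minimum detectable difference ≈ 6.43 mmHg

δ = (z_{α/2} + z_β) · √((σ₁²+σ₂²)/n)
  = (1.645 + 1.282) · √(338/70)
  = 2.927 · √4.8286
  = 2.927 · 2.1974
  = 6.4318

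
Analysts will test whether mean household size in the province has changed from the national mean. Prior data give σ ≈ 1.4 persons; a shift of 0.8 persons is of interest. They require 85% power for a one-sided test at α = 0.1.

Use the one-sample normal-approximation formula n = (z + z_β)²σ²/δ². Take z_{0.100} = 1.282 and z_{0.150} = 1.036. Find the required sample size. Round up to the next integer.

n = (z_α + z_β)² · σ² / δ²
  = (1.282 + 1.036)² · 1.4² / 0.8²
  = 5.3731 · 1.96 / 0.64
  = 16.46
Round up → n = 17.

n = 17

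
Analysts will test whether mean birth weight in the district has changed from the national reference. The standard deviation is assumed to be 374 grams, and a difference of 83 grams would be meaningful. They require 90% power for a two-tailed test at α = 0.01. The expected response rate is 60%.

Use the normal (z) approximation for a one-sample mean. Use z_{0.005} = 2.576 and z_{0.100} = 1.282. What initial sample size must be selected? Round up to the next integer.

n = 504

n = (z_{α/2} + z_β)² · σ² / δ²
  = (2.576 + 1.282)² · 374² / 83²
  = 14.8842 · 139876 / 6889
  = 302.21
Adjust for 60% response: 302.21 / 0.60 = 503.69.
Round up → n = 504.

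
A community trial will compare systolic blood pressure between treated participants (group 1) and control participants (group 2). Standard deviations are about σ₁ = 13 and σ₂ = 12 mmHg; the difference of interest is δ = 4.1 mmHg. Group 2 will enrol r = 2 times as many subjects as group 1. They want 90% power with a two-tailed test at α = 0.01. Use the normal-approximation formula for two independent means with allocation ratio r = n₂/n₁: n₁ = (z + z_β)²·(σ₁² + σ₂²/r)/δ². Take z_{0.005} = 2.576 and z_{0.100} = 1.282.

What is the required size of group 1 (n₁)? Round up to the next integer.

n₁ = (z_{α/2} + z_β)² · (σ₁² + σ₂²/r) / δ²
   = (2.576 + 1.282)² · (13² + 12²/2) / 4.1²
   = 14.8842 · (169 + 72) / 16.81
   = 14.8842 · 241 / 16.81
   = 213.39
Round up → n₁ = 214; n₂ = r·n₁ = 2 × 214 = 428.

n₁ = 214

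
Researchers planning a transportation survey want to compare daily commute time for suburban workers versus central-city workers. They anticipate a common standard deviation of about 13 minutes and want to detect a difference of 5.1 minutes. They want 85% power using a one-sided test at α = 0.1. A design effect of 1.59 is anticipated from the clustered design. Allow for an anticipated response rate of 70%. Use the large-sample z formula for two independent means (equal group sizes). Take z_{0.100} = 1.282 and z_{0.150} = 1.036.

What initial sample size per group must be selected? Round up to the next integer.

n = 159 per group

n = (z_α + z_β)² · (σ₁² + σ₂²) / δ²
  = (1.282 + 1.036)² · (2·13² = 338) / 5.1²
  = 5.3731 · 338 / 26.01
  = 69.82
Design effect: 1.59 × 69.82 = 111.02.
Adjust for 70% response: 111.02 / 0.70 = 158.60.
Round up → n = 159 per group.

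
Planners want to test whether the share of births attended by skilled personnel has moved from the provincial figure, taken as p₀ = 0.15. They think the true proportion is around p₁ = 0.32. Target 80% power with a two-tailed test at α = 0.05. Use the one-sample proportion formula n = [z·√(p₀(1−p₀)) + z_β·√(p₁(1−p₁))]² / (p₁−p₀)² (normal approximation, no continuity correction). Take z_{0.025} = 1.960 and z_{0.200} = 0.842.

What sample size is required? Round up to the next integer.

n = [z_{α/2}·√(p₀q₀) + z_β·√(p₁q₁)]² / (p₁ − p₀)²
  = [1.960·√(0.15·0.85) + 0.842·√(0.32·0.68)]² / (0.17)²
  = [1.960·0.3571 + 0.842·0.4665]² / 0.0289
  = [1.0926]² / 0.0289
  = 41.31
Round up → n = 42.

n = 42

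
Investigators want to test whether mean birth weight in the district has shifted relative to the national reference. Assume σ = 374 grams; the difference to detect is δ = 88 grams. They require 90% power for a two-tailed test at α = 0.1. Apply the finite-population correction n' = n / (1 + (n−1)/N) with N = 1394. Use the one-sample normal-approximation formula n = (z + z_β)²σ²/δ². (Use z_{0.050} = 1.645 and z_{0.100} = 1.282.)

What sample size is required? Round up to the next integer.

n = 140

n = (z_{α/2} + z_β)² · σ² / δ²
  = (1.645 + 1.282)² · 374² / 88²
  = 8.5673 · 139876 / 7744
  = 154.75
Finite-population correction (N = 1394): 154.75 / (1 + (154.75 − 1)/1394) = 139.38.
Round up → n = 140.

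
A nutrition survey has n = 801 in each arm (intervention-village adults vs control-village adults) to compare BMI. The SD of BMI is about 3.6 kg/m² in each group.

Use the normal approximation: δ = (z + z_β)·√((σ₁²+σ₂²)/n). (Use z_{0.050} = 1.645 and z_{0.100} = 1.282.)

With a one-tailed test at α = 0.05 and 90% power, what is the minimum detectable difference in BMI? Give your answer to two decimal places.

Minimum detectable difference ≈ 0.53 kg/m²

δ = (z_α + z_β) · √((σ₁²+σ₂²)/n)
  = (1.645 + 1.282) · √(25.92/801)
  = 2.927 · √0.03236
  = 2.927 · 0.1799
  = 0.5265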